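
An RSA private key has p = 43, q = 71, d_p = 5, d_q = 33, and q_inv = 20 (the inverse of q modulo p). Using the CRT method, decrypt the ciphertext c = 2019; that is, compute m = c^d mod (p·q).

m₁ = c^(d_p) mod p: c ≡ 41 (mod 43), and 41^5 mod 43 = 11.
m₂ = c^(d_q) mod q: c ≡ 31 (mod 71), and 31^33 mod 71 = 28.
h = q_inv·(m₁ − m₂) mod p = 20·(11 − 28) mod 43 = 4.
m = m₂ + h·q = 28 + 4·71 = 312.

312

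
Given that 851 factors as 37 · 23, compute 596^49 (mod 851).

336

Mod 37: 596 ≡ 4; by Fermat, exponent reduces to 49 mod 36 = 13; 4^13 ≡ 3 (mod 37).
Mod 23: 596 ≡ 21; by Fermat, exponent reduces to 49 mod 22 = 5; 21^5 ≡ 14 (mod 23).
Combine by CRT: x ≡ 3 (mod 37), x ≡ 14 (mod 23) ⇒ x ≡ 336 (mod 851).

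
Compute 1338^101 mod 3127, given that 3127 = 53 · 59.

Mod 53: 1338 ≡ 13; by Fermat, exponent reduces to 101 mod 52 = 49; 13^49 ≡ 42 (mod 53).
Mod 59: 1338 ≡ 40; by Fermat, exponent reduces to 101 mod 58 = 43; 40^43 ≡ 38 (mod 59).
Combine by CRT: x ≡ 42 (mod 53), x ≡ 38 (mod 59) ⇒ x ≡ 2162 (mod 3127).

2162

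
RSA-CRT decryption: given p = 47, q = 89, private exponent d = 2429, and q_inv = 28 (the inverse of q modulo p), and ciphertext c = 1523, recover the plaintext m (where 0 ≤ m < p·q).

3565

d_p = d mod (p−1) = 2429 mod 46 = 37; d_q = d mod (q−1) = 53.
m₁ = c^(d_p) mod p: c ≡ 19 (mod 47), and 19^37 mod 47 = 40.
m₂ = c^(d_q) mod q: c ≡ 10 (mod 89), and 10^53 mod 89 = 5.
h = q_inv·(m₁ − m₂) mod p = 28·(40 − 5) mod 47 = 40.
m = m₂ + h·q = 5 + 40·89 = 3565.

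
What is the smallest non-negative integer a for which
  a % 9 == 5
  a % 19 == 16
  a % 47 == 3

6818

The moduli are pairwise coprime; N = 9·19·47 = 8037.
N/9 = 893; 893 ≡ 2 (mod 9); 2·5 ≡ 1, so inverse 5.
N/19 = 423; 423 ≡ 5 (mod 19); 5·4 ≡ 1, so inverse 4.
N/47 = 171; 171 ≡ 30 (mod 47); 30·11 ≡ 1, so inverse 11.
a ≡ 5·893·5 + 16·423·4 + 3·171·11 = 55040.
55040 mod 8037 = 6818.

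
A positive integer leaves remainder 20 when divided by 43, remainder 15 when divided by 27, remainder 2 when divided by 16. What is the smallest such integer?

The moduli are pairwise coprime; N = 43·27·16 = 18576.
N/43 = 432; 432 ≡ 2 (mod 43); 2·22 ≡ 1, so inverse 22.
N/27 = 688; 688 ≡ 13 (mod 27); 13·25 ≡ 1, so inverse 25.
N/16 = 1161; 1161 ≡ 9 (mod 16); 9·9 ≡ 1, so inverse 9.
m ≡ 20·432·22 + 15·688·25 + 2·1161·9 = 468978.
468978 mod 18576 = 4578.

4578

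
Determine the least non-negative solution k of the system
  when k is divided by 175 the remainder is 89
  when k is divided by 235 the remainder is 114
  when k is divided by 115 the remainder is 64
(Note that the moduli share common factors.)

78839

gcd(175, 235) = 5 and 5 | (114 − 89), so the pair is consistent; merging gives k ≡ 4814 (mod 8225), where 8225 = lcm(175, 235).
gcd(8225, 115) = 5 and 5 | (64 − 4814), so the pair is consistent; merging gives k ≡ 78839 (mod 189175), where 189175 = lcm(8225, 115).
The solution is unique modulo lcm(175, 235, 115) = 189175.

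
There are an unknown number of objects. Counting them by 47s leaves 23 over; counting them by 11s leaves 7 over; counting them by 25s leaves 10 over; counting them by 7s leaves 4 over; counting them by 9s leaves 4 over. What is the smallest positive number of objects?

From N ≡ 23 (mod 47) write N = 23 + 47t. Substituting into N ≡ 7 (mod 11) gives 47t ≡ 6 (mod 11), and since 3⁻¹ ≡ 4 (mod 11), t ≡ 2. Hence N ≡ 23 + 47·2 = 117 (mod 517).
From N ≡ 117 (mod 517) write N = 117 + 517t. Substituting into N ≡ 10 (mod 25) gives 517t ≡ 18 (mod 25), and since 17⁻¹ ≡ 3 (mod 25), t ≡ 4. Hence N ≡ 117 + 517·4 = 2185 (mod 12925).
From N ≡ 2185 (mod 12925) write N = 2185 + 12925t. Substituting into N ≡ 4 (mod 7) gives 12925t ≡ 3 (mod 7), and since 3⁻¹ ≡ 5 (mod 7), t ≡ 1. Hence N ≡ 2185 + 12925·1 = 15110 (mod 90475).
From N ≡ 15110 (mod 90475) write N = 15110 + 90475t. Substituting into N ≡ 4 (mod 9) gives 90475t ≡ 5 (mod 9), and since 7⁻¹ ≡ 4 (mod 9), t ≡ 2. Hence N ≡ 15110 + 90475·2 = 196060 (mod 814275).

196060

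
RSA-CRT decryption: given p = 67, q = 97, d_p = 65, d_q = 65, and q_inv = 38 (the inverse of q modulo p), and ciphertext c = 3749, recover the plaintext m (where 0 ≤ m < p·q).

m₁ = c^(d_p) mod p: c ≡ 64 (mod 67), and 64^65 mod 67 = 22.
m₂ = c^(d_q) mod q: c ≡ 63 (mod 97), and 63^65 mod 97 = 63.
h = q_inv·(m₁ − m₂) mod p = 38·(22 − 63) mod 67 = 50.
m = m₂ + h·q = 63 + 50·97 = 4913.

4913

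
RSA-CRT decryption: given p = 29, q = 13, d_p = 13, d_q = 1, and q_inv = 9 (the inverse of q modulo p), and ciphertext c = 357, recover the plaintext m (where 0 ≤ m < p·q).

m₁ = c^(d_p) mod p: c ≡ 9 (mod 29), and 9^13 mod 29 = 13.
m₂ = c^(d_q) mod q: c ≡ 6 (mod 13), and 6^1 mod 13 = 6.
h = q_inv·(m₁ − m₂) mod p = 9·(13 − 6) mod 29 = 5.
m = m₂ + h·q = 6 + 5·13 = 71.

71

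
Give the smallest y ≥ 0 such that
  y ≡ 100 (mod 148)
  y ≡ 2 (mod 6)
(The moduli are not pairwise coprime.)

248

Combine the congruences pairwise.
gcd(148, 6) = 2 and 2 | (2 − 100), so the pair is consistent; merging gives y ≡ 248 (mod 444), where 444 = lcm(148, 6).
The solution is unique modulo lcm(148, 6) = 444.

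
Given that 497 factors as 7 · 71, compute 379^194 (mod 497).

Mod 7: 379 ≡ 1; by Fermat, exponent reduces to 194 mod 6 = 2; 1^2 ≡ 1 (mod 7).
Mod 71: 379 ≡ 24; by Fermat, exponent reduces to 194 mod 70 = 54; 24^54 ≡ 60 (mod 71).
Combine by CRT: x ≡ 1 (mod 7), x ≡ 60 (mod 71) ⇒ x ≡ 344 (mod 497).

344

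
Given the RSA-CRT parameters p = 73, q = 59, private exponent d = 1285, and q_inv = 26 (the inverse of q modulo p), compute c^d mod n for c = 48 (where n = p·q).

d_p = d mod (p−1) = 1285 mod 72 = 61; d_q = d mod (q−1) = 9.
m₁ = c^(d_p) mod p: c ≡ 48 (mod 73), and 48^61 mod 73 = 6.
m₂ = c^(d_q) mod q: c ≡ 48 (mod 59), and 48^9 mod 59 = 53.
h = q_inv·(m₁ − m₂) mod p = 26·(6 − 53) mod 73 = 19.
m = m₂ + h·q = 53 + 19·59 = 1174.

1174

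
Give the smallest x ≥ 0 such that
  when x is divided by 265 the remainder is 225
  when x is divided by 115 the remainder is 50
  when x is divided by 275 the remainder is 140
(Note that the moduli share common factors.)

315840

gcd(265, 115) = 5 and 5 | (50 − 225), so the pair is consistent; merging gives x ≡ 4995 (mod 6095), where 6095 = lcm(265, 115).
gcd(6095, 275) = 5 and 5 | (140 − 4995), so the pair is consistent; merging gives x ≡ 315840 (mod 335225), where 335225 = lcm(6095, 275).
The solution is unique modulo lcm(265, 115, 275) = 335225.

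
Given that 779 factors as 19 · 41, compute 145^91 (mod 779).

Mod 19: 145 ≡ 12; by Fermat, exponent reduces to 91 mod 18 = 1; 12^1 ≡ 12 (mod 19).
Mod 41: 145 ≡ 22; by Fermat, exponent reduces to 91 mod 40 = 11; 22^11 ≡ 7 (mod 41).
Combine by CRT: x ≡ 12 (mod 19), x ≡ 7 (mod 41) ⇒ x ≡ 335 (mod 779).

335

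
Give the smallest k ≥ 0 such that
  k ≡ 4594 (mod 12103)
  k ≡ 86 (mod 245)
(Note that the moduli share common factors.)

53006

gcd(12103, 245) = 49 and 49 | (86 − 4594), so the pair is consistent; merging gives k ≡ 53006 (mod 60515), where 60515 = lcm(12103, 245).
The solution is unique modulo lcm(12103, 245) = 60515.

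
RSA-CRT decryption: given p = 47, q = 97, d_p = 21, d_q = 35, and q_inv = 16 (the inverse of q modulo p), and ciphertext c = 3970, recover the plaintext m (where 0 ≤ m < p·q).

2642

m₁ = c^(d_p) mod p: c ≡ 22 (mod 47), and 22^21 mod 47 = 10.
m₂ = c^(d_q) mod q: c ≡ 90 (mod 97), and 90^35 mod 97 = 23.
h = q_inv·(m₁ − m₂) mod p = 16·(10 − 23) mod 47 = 27.
m = m₂ + h·q = 23 + 27·97 = 2642.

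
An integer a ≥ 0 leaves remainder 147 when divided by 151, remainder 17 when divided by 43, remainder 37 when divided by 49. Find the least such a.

266058

From a ≡ 147 (mod 151) write a = 147 + 151t. Substituting into a ≡ 17 (mod 43) gives 151t ≡ 42 (mod 43), and since 22⁻¹ ≡ 2 (mod 43), t ≡ 41. Hence a ≡ 147 + 151·41 = 6338 (mod 6493).
From a ≡ 6338 (mod 6493) write a = 6338 + 6493t. Substituting into a ≡ 37 (mod 49) gives 6493t ≡ 20 (mod 49), and since 25⁻¹ ≡ 2 (mod 49), t ≡ 40. Hence a ≡ 6338 + 6493·40 = 266058 (mod 318157).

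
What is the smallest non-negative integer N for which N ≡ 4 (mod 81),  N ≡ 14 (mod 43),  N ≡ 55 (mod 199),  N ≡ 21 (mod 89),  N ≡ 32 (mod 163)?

The moduli are pairwise coprime; M = 81·43·199·89·163 = 10055048319.
M/81 = 124136399; 124136399 ≡ 11 (mod 81); 11·59 ≡ 1, so inverse 59.
M/43 = 233838333; 233838333 ≡ 33 (mod 43); 33·30 ≡ 1, so inverse 30.
M/199 = 50527881; 50527881 ≡ 189 (mod 199); 189·179 ≡ 1, so inverse 179.
M/89 = 112978071; 112978071 ≡ 47 (mod 89); 47·36 ≡ 1, so inverse 36.
M/163 = 61687413; 61687413 ≡ 63 (mod 163); 63·44 ≡ 1, so inverse 44.
N ≡ 4·124136399·59 + 14·233838333·30 + 55·50527881·179 + 21·112978071·36 + 32·61687413·44 = 797222577649.
797222577649 mod 10055048319 = 2873760448.

2873760448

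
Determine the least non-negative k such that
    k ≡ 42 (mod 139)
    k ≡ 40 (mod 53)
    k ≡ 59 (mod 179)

598993

The moduli are pairwise coprime; N = 139·53·179 = 1318693.
N/139 = 9487; 9487 ≡ 35 (mod 139); 35·4 ≡ 1, so inverse 4.
N/53 = 24881; 24881 ≡ 24 (mod 53); 24·42 ≡ 1, so inverse 42.
N/179 = 7367; 7367 ≡ 28 (mod 179); 28·32 ≡ 1, so inverse 32.
k ≡ 42·9487·4 + 40·24881·42 + 59·7367·32 = 57302792.
57302792 mod 1318693 = 598993.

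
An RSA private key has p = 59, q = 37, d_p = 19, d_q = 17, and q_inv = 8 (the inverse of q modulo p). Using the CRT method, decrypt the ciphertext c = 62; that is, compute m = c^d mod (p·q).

1705

m₁ = c^(d_p) mod p: c ≡ 3 (mod 59), and 3^19 mod 59 = 53.
m₂ = c^(d_q) mod q: c ≡ 25 (mod 37), and 25^17 mod 37 = 3.
h = q_inv·(m₁ − m₂) mod p = 8·(53 − 3) mod 59 = 46.
m = m₂ + h·q = 3 + 46·37 = 1705.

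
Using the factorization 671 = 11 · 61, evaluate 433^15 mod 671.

111

Mod 11: 433 ≡ 4; by Fermat, exponent reduces to 15 mod 10 = 5; 4^5 ≡ 1 (mod 11).
Mod 61: 433 ≡ 6; 6^15 ≡ 50 (mod 61).
Combine by CRT: x ≡ 1 (mod 11), x ≡ 50 (mod 61) ⇒ x ≡ 111 (mod 671).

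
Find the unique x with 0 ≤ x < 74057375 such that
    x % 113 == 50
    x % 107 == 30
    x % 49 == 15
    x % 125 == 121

51479121

From x ≡ 50 (mod 113) write x = 50 + 113t. Substituting into x ≡ 30 (mod 107) gives 113t ≡ 87 (mod 107), and since 6⁻¹ ≡ 18 (mod 107), t ≡ 68. Hence x ≡ 50 + 113·68 = 7734 (mod 12091).
From x ≡ 7734 (mod 12091) write x = 7734 + 12091t. Substituting into x ≡ 15 (mod 49) gives 12091t ≡ 23 (mod 49), and since 37⁻¹ ≡ 4 (mod 49), t ≡ 43. Hence x ≡ 7734 + 12091·43 = 527647 (mod 592459).
From x ≡ 527647 (mod 592459) write x = 527647 + 592459t. Substituting into x ≡ 121 (mod 125) gives 592459t ≡ 99 (mod 125), and since 84⁻¹ ≡ 64 (mod 125), t ≡ 86. Hence x ≡ 527647 + 592459·86 = 51479121 (mod 74057375).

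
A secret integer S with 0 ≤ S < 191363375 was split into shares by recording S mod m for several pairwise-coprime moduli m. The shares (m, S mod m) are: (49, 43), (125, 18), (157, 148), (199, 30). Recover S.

134083643

From S ≡ 43 (mod 49) write S = 43 + 49t. Substituting into S ≡ 18 (mod 125) gives 49t ≡ 100 (mod 125), and since 49⁻¹ ≡ 74 (mod 125), t ≡ 25. Hence S ≡ 43 + 49·25 = 1268 (mod 6125).
From S ≡ 1268 (mod 6125) write S = 1268 + 6125t. Substituting into S ≡ 148 (mod 157) gives 6125t ≡ 136 (mod 157), and since 2⁻¹ ≡ 79 (mod 157), t ≡ 68. Hence S ≡ 1268 + 6125·68 = 417768 (mod 961625).
From S ≡ 417768 (mod 961625) write S = 417768 + 961625t. Substituting into S ≡ 30 (mod 199) gives 961625t ≡ 162 (mod 199), and since 57⁻¹ ≡ 7 (mod 199), t ≡ 139. Hence S ≡ 417768 + 961625·139 = 134083643 (mod 191363375).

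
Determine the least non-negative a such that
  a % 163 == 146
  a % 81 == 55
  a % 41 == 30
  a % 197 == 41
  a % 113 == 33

446550382

From a ≡ 146 (mod 163) write a = 146 + 163t. Substituting into a ≡ 55 (mod 81) gives 163t ≡ 71 (mod 81), and since 1⁻¹ ≡ 1 (mod 81), t ≡ 71. Hence a ≡ 146 + 163·71 = 11719 (mod 13203).
From a ≡ 11719 (mod 13203) write a = 11719 + 13203t. Substituting into a ≡ 30 (mod 41) gives 13203t ≡ 37 (mod 41), and since 1⁻¹ ≡ 1 (mod 41), t ≡ 37. Hence a ≡ 11719 + 13203·37 = 500230 (mod 541323).
From a ≡ 500230 (mod 541323) write a = 500230 + 541323t. Substituting into a ≡ 41 (mod 197) gives 541323t ≡ 191 (mod 197), and since 164⁻¹ ≡ 191 (mod 197), t ≡ 36. Hence a ≡ 500230 + 541323·36 = 19987858 (mod 106640631).
From a ≡ 19987858 (mod 106640631) write a = 19987858 + 106640631t. Substituting into a ≡ 33 (mod 113) gives 106640631t ≡ 67 (mod 113), and since 45⁻¹ ≡ 108 (mod 113), t ≡ 4. Hence a ≡ 19987858 + 106640631·4 = 446550382 (mod 12050391303).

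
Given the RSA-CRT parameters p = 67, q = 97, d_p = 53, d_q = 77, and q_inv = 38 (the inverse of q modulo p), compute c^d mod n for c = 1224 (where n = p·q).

m₁ = c^(d_p) mod p: c ≡ 18 (mod 67), and 18^53 mod 67 = 46.
m₂ = c^(d_q) mod q: c ≡ 60 (mod 97), and 60^77 mod 97 = 58.
h = q_inv·(m₁ − m₂) mod p = 38·(46 − 58) mod 67 = 13.
m = m₂ + h·q = 58 + 13·97 = 1319.

1319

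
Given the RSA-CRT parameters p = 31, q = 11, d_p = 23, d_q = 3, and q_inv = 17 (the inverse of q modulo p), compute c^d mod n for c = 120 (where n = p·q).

m₁ = c^(d_p) mod p: c ≡ 27 (mod 31), and 27^23 mod 31 = 29.
m₂ = c^(d_q) mod q: c ≡ 10 (mod 11), and 10^3 mod 11 = 10.
h = q_inv·(m₁ − m₂) mod p = 17·(29 − 10) mod 31 = 13.
m = m₂ + h·q = 10 + 13·11 = 153.

153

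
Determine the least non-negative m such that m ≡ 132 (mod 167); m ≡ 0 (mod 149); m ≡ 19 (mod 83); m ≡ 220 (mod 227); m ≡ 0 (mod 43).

6141513141

The moduli are pairwise coprime; N = 167·149·83·227·43 = 20159285929.
N/167 = 120714287; 120714287 ≡ 7 (mod 167); 7·24 ≡ 1, so inverse 24.
N/149 = 135297221; 135297221 ≡ 6 (mod 149); 6·25 ≡ 1, so inverse 25.
N/83 = 242882963; 242882963 ≡ 63 (mod 83); 63·29 ≡ 1, so inverse 29.
N/227 = 88807427; 88807427 ≡ 33 (mod 227); 33·172 ≡ 1, so inverse 172.
N/43 = 468820603; 468820603 ≡ 31 (mod 43); 31·25 ≡ 1, so inverse 25.
m ≡ 132·120714287·24 + 0·135297221·25 + 19·242882963·29 + 220·88807427·172 + 0·468820603·25 = 3876724411509.
3876724411509 mod 20159285929 = 6141513141.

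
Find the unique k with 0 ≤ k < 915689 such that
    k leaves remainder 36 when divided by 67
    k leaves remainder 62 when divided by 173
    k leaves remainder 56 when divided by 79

691543

Combine the congruences pairwise.
From k ≡ 36 (mod 67) write k = 36 + 67t. Substituting into k ≡ 62 (mod 173) gives 67t ≡ 26 (mod 173), and since 67⁻¹ ≡ 31 (mod 173), t ≡ 114. Hence k ≡ 36 + 67·114 = 7674 (mod 11591).
From k ≡ 7674 (mod 11591) write k = 7674 + 11591t. Substituting into k ≡ 56 (mod 79) gives 11591t ≡ 45 (mod 79), and since 57⁻¹ ≡ 61 (mod 79), t ≡ 59. Hence k ≡ 7674 + 11591·59 = 691543 (mod 915689).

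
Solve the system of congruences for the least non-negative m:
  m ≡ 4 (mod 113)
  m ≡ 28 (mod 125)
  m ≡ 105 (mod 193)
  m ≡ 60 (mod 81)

From m ≡ 4 (mod 113) write m = 4 + 113t. Substituting into m ≡ 28 (mod 125) gives 113t ≡ 24 (mod 125), and since 113⁻¹ ≡ 52 (mod 125), t ≡ 123. Hence m ≡ 4 + 113·123 = 13903 (mod 14125).
From m ≡ 13903 (mod 14125) write m = 13903 + 14125t. Substituting into m ≡ 105 (mod 193) gives 14125t ≡ 98 (mod 193), and since 36⁻¹ ≡ 59 (mod 193), t ≡ 185. Hence m ≡ 13903 + 14125·185 = 2627028 (mod 2726125).
From m ≡ 2627028 (mod 2726125) write m = 2627028 + 2726125t. Substituting into m ≡ 60 (mod 81) gives 2726125t ≡ 24 (mod 81), and since 70⁻¹ ≡ 22 (mod 81), t ≡ 42. Hence m ≡ 2627028 + 2726125·42 = 117124278 (mod 220816125).

117124278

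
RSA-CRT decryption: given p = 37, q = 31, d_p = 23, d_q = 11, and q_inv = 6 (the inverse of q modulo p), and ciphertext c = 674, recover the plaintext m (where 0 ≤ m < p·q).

643

m₁ = c^(d_p) mod p: c ≡ 8 (mod 37), and 8^23 mod 37 = 14.
m₂ = c^(d_q) mod q: c ≡ 23 (mod 31), and 23^11 mod 31 = 23.
h = q_inv·(m₁ − m₂) mod p = 6·(14 − 23) mod 37 = 20.
m = m₂ + h·q = 23 + 20·31 = 643.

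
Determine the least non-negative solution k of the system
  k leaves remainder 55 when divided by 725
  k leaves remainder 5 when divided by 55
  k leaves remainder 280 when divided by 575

gcd(725, 55) = 5 and 5 | (5 − 55), so the pair is consistent; merging gives k ≡ 4405 (mod 7975), where 7975 = lcm(725, 55).
gcd(7975, 575) = 25 and 25 | (280 − 4405), so the pair is consistent; merging gives k ≡ 76180 (mod 183425), where 183425 = lcm(7975, 575).
The solution is unique modulo lcm(725, 55, 575) = 183425.

76180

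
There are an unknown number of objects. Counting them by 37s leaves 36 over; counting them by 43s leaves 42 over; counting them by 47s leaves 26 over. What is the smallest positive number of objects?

36592

The moduli are pairwise coprime; M = 37·43·47 = 74777.
M/37 = 2021; 2021 ≡ 23 (mod 37); 23·29 ≡ 1, so inverse 29.
M/43 = 1739; 1739 ≡ 19 (mod 43); 19·34 ≡ 1, so inverse 34.
M/47 = 1591; 1591 ≡ 40 (mod 47); 40·20 ≡ 1, so inverse 20.
N ≡ 36·2021·29 + 42·1739·34 + 26·1591·20 = 5420536.
5420536 mod 74777 = 36592.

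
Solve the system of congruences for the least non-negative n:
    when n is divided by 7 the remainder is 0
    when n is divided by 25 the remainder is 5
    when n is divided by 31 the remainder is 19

980

From n ≡ 0 (mod 7) write n = 0 + 7t. Substituting into n ≡ 5 (mod 25) gives 7t ≡ 5 (mod 25), and since 7⁻¹ ≡ 18 (mod 25), t ≡ 15. Hence n ≡ 0 + 7·15 = 105 (mod 175).
From n ≡ 105 (mod 175) write n = 105 + 175t. Substituting into n ≡ 19 (mod 31) gives 175t ≡ 7 (mod 31), and since 20⁻¹ ≡ 14 (mod 31), t ≡ 5. Hence n ≡ 105 + 175·5 = 980 (mod 5425).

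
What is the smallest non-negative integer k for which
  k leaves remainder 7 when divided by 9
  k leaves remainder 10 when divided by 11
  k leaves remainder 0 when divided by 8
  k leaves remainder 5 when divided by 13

3112

The moduli are pairwise coprime; N = 9·11·8·13 = 10296.
N/9 = 1144; 1144 ≡ 1 (mod 9), inverse 1.
N/11 = 936; 936 ≡ 1 (mod 11), inverse 1.
N/8 = 1287; 1287 ≡ 7 (mod 8); 7·7 ≡ 1, so inverse 7.
N/13 = 792; 792 ≡ 12 (mod 13); 12·12 ≡ 1, so inverse 12.
k ≡ 7·1144·1 + 10·936·1 + 0·1287·7 + 5·792·12 = 64888.
64888 mod 10296 = 3112.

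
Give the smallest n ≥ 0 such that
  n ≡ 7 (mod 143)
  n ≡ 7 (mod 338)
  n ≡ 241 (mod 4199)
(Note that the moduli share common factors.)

420141

Combine the congruences pairwise.
gcd(143, 338) = 13 and 13 | (7 − 7), so the pair is consistent; merging gives n ≡ 7 (mod 3718), where 3718 = lcm(143, 338).
gcd(3718, 4199) = 13 and 13 | (241 − 7), so the pair is consistent; merging gives n ≡ 420141 (mod 1200914), where 1200914 = lcm(3718, 4199).
The solution is unique modulo lcm(143, 338, 4199) = 1200914.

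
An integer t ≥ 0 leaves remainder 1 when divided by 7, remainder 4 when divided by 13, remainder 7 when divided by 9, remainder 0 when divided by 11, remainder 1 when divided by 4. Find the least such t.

34441

Combine the congruences pairwise.
From t ≡ 1 (mod 7) write t = 1 + 7s. Substituting into t ≡ 4 (mod 13) gives 7s ≡ 3 (mod 13), and since 7⁻¹ ≡ 2 (mod 13), s ≡ 6. Hence t ≡ 1 + 7·6 = 43 (mod 91).
From t ≡ 43 (mod 91) write t = 43 + 91s. Substituting into t ≡ 7 (mod 9) gives 91s ≡ 0 (mod 9), and since 1⁻¹ ≡ 1 (mod 9), s ≡ 0. Hence t ≡ 43 + 91·0 = 43 (mod 819).
From t ≡ 43 (mod 819) write t = 43 + 819s. Substituting into t ≡ 0 (mod 11) gives 819s ≡ 1 (mod 11), and since 5⁻¹ ≡ 9 (mod 11), s ≡ 9. Hence t ≡ 43 + 819·9 = 7414 (mod 9009).
From t ≡ 7414 (mod 9009) write t = 7414 + 9009s. Substituting into t ≡ 1 (mod 4) gives 9009s ≡ 3 (mod 4), and since 1⁻¹ ≡ 1 (mod 4), s ≡ 3. Hence t ≡ 7414 + 9009·3 = 34441 (mod 36036).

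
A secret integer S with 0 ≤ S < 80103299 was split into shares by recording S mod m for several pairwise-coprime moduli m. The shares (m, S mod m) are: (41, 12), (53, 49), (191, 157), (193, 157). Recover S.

The moduli are pairwise coprime; N = 41·53·191·193 = 80103299.
N/41 = 1953739; 1953739 ≡ 7 (mod 41); 7·6 ≡ 1, so inverse 6.
N/53 = 1511383; 1511383 ≡ 35 (mod 53); 35·50 ≡ 1, so inverse 50.
N/191 = 419389; 419389 ≡ 144 (mod 191); 144·65 ≡ 1, so inverse 65.
N/193 = 415043; 415043 ≡ 93 (mod 193); 93·110 ≡ 1, so inverse 110.
S ≡ 12·1953739·6 + 49·1511383·50 + 157·419389·65 + 157·415043·110 = 15291214913.
15291214913 mod 80103299 = 71588103.

71588103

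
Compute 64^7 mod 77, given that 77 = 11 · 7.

15

Mod 11: 64 ≡ 9; 9^7 ≡ 4 (mod 11).
Mod 7: 64 ≡ 1; by Fermat, exponent reduces to 7 mod 6 = 1; 1^1 ≡ 1 (mod 7).
Combine by CRT: x ≡ 4 (mod 11), x ≡ 1 (mod 7) ⇒ x ≡ 15 (mod 77).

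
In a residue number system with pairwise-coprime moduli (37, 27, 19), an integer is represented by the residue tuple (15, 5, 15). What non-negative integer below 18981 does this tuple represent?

The moduli are pairwise coprime; N = 37·27·19 = 18981.
N/37 = 513; 513 ≡ 32 (mod 37); 32·22 ≡ 1, so inverse 22.
N/27 = 703; 703 ≡ 1 (mod 27), inverse 1.
N/19 = 999; 999 ≡ 11 (mod 19); 11·7 ≡ 1, so inverse 7.
x ≡ 15·513·22 + 5·703·1 + 15·999·7 = 277700.
277700 mod 18981 = 11966.

11966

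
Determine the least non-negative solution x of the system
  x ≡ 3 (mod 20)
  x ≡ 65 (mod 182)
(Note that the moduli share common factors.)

1703

gcd(20, 182) = 2 and 2 | (65 − 3), so the pair is consistent; merging gives x ≡ 1703 (mod 1820), where 1820 = lcm(20, 182).
The solution is unique modulo lcm(20, 182) = 1820.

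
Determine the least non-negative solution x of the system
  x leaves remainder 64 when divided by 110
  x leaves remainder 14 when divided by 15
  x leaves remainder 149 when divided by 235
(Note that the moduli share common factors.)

gcd(110, 15) = 5 and 5 | (14 − 64), so the pair is consistent; merging gives x ≡ 284 (mod 330), where 330 = lcm(110, 15).
gcd(330, 235) = 5 and 5 | (149 − 284), so the pair is consistent; merging gives x ≡ 2264 (mod 15510), where 15510 = lcm(330, 235).
The solution is unique modulo lcm(110, 15, 235) = 15510.

2264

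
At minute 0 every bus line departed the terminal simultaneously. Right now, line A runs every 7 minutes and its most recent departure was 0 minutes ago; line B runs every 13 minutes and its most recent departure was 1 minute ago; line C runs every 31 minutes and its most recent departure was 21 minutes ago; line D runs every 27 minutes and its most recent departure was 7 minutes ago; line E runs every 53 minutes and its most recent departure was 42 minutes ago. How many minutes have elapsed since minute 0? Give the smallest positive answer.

3688153

From t ≡ 0 (mod 7) write t = 0 + 7s. Substituting into t ≡ 1 (mod 13) gives 7s ≡ 1 (mod 13), and since 7⁻¹ ≡ 2 (mod 13), s ≡ 2. Hence t ≡ 0 + 7·2 = 14 (mod 91).
From t ≡ 14 (mod 91) write t = 14 + 91s. Substituting into t ≡ 21 (mod 31) gives 91s ≡ 7 (mod 31), and since 29⁻¹ ≡ 15 (mod 31), s ≡ 12. Hence t ≡ 14 + 91·12 = 1106 (mod 2821).
From t ≡ 1106 (mod 2821) write t = 1106 + 2821s. Substituting into t ≡ 7 (mod 27) gives 2821s ≡ 8 (mod 27), and since 13⁻¹ ≡ 25 (mod 27), s ≡ 11. Hence t ≡ 1106 + 2821·11 = 32137 (mod 76167).
From t ≡ 32137 (mod 76167) write t = 32137 + 76167s. Substituting into t ≡ 42 (mod 53) gives 76167s ≡ 23 (mod 53), and since 6⁻¹ ≡ 9 (mod 53), s ≡ 48. Hence t ≡ 32137 + 76167·48 = 3688153 (mod 4036851).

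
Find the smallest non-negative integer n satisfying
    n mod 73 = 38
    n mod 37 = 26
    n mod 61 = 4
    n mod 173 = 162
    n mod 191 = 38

The moduli are pairwise coprime; M = 73·37·61·173·191 = 5444197723.
M/73 = 74578051; 74578051 ≡ 10 (mod 73); 10·22 ≡ 1, so inverse 22.
M/37 = 147140479; 147140479 ≡ 26 (mod 37); 26·10 ≡ 1, so inverse 10.
M/61 = 89249143; 89249143 ≡ 43 (mod 61); 43·44 ≡ 1, so inverse 44.
M/173 = 31469351; 31469351 ≡ 132 (mod 173); 132·135 ≡ 1, so inverse 135.
M/191 = 28503653; 28503653 ≡ 150 (mod 191); 150·177 ≡ 1, so inverse 177.
n ≡ 38·74578051·22 + 26·147140479·10 + 4·89249143·44 + 162·31469351·135 + 38·28503653·177 = 996261900792.
996261900792 mod 5444197723 = 5417915206.

5417915206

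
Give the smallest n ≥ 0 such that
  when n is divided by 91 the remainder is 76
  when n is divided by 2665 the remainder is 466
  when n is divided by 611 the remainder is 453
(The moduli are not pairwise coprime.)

781311

gcd(91, 2665) = 13 and 13 | (466 − 76), so the pair is consistent; merging gives n ≡ 16456 (mod 18655), where 18655 = lcm(91, 2665).
gcd(18655, 611) = 13 and 13 | (453 − 16456), so the pair is consistent; merging gives n ≡ 781311 (mod 876785), where 876785 = lcm(18655, 611).
The solution is unique modulo lcm(91, 2665, 611) = 876785.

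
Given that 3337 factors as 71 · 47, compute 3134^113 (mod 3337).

1612

Mod 71: 3134 ≡ 10; by Fermat, exponent reduces to 113 mod 70 = 43; 10^43 ≡ 50 (mod 71).
Mod 47: 3134 ≡ 32; by Fermat, exponent reduces to 113 mod 46 = 21; 32^21 ≡ 14 (mod 47).
Combine by CRT: x ≡ 50 (mod 71), x ≡ 14 (mod 47) ⇒ x ≡ 1612 (mod 3337).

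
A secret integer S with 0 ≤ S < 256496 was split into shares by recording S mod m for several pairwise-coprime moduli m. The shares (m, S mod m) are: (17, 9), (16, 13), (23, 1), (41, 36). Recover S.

The moduli are pairwise coprime; N = 17·16·23·41 = 256496.
N/17 = 15088; 15088 ≡ 9 (mod 17); 9·2 ≡ 1, so inverse 2.
N/16 = 16031; 16031 ≡ 15 (mod 16); 15·15 ≡ 1, so inverse 15.
N/23 = 11152; 11152 ≡ 20 (mod 23); 20·15 ≡ 1, so inverse 15.
N/41 = 6256; 6256 ≡ 24 (mod 41); 24·12 ≡ 1, so inverse 12.
S ≡ 9·15088·2 + 13·16031·15 + 1·11152·15 + 36·6256·12 = 6267501.
6267501 mod 256496 = 111597.

111597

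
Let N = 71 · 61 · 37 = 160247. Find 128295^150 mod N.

Mod 71: 128295 ≡ 69; by Fermat, exponent reduces to 150 mod 70 = 10; 69^10 ≡ 30 (mod 71).
Mod 61: 128295 ≡ 12; by Fermat, exponent reduces to 150 mod 60 = 30; 12^30 ≡ 1 (mod 61).
Mod 37: 128295 ≡ 16; by Fermat, exponent reduces to 150 mod 36 = 6; 16^6 ≡ 10 (mod 37).
Combine by CRT: x ≡ 30 (mod 71), x ≡ 1 (mod 61), x ≡ 10 (mod 37) ⇒ x ≡ 137983 (mod 160247).

137983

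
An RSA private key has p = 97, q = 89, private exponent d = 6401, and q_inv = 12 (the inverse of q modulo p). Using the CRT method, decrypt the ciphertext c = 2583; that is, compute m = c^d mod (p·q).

d_p = d mod (p−1) = 6401 mod 96 = 65; d_q = d mod (q−1) = 65.
m₁ = c^(d_p) mod p: c ≡ 61 (mod 97), and 61^65 mod 97 = 35.
m₂ = c^(d_q) mod q: c ≡ 2 (mod 89), and 2^65 mod 89 = 45.
h = q_inv·(m₁ − m₂) mod p = 12·(35 − 45) mod 97 = 74.
m = m₂ + h·q = 45 + 74·89 = 6631.

6631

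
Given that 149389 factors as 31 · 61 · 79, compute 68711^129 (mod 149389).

Mod 31: 68711 ≡ 15; by Fermat, exponent reduces to 129 mod 30 = 9; 15^9 ≡ 29 (mod 31).
Mod 61: 68711 ≡ 25; by Fermat, exponent reduces to 129 mod 60 = 9; 25^9 ≡ 58 (mod 61).
Mod 79: 68711 ≡ 60; by Fermat, exponent reduces to 129 mod 78 = 51; 60^51 ≡ 57 (mod 79).
Combine by CRT: x ≡ 29 (mod 31), x ≡ 58 (mod 61), x ≡ 57 (mod 79) ⇒ x ≡ 73685 (mod 149389).

73685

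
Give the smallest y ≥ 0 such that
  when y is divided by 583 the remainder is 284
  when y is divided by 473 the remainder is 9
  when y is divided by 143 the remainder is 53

gcd(583, 473) = 11 and 11 | (9 − 284), so the pair is consistent; merging gives y ≡ 11361 (mod 25069), where 25069 = lcm(583, 473).
gcd(25069, 143) = 11 and 11 | (53 − 11361), so the pair is consistent; merging gives y ≡ 86568 (mod 325897), where 325897 = lcm(25069, 143).
The solution is unique modulo lcm(583, 473, 143) = 325897.

86568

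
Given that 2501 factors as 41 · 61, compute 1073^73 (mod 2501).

Mod 41: 1073 ≡ 7; by Fermat, exponent reduces to 73 mod 40 = 33; 7^33 ≡ 29 (mod 41).
Mod 61: 1073 ≡ 36; by Fermat, exponent reduces to 73 mod 60 = 13; 36^13 ≡ 4 (mod 61).
Combine by CRT: x ≡ 29 (mod 41), x ≡ 4 (mod 61) ⇒ x ≡ 1956 (mod 2501).

1956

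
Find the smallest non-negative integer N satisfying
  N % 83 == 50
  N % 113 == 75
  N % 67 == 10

The moduli are pairwise coprime; M = 83·113·67 = 628393.
M/83 = 7571; 7571 ≡ 18 (mod 83); 18·60 ≡ 1, so inverse 60.
M/113 = 5561; 5561 ≡ 24 (mod 113); 24·33 ≡ 1, so inverse 33.
M/67 = 9379; 9379 ≡ 66 (mod 67); 66·66 ≡ 1, so inverse 66.
N ≡ 50·7571·60 + 75·5561·33 + 10·9379·66 = 42666615.
42666615 mod 628393 = 564284.

564284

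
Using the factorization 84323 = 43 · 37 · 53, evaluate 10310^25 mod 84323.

47577

Mod 43: 10310 ≡ 33; 33^25 ≡ 19 (mod 43).
Mod 37: 10310 ≡ 24; 24^25 ≡ 32 (mod 37).
Mod 53: 10310 ≡ 28; 28^25 ≡ 36 (mod 53).
Combine by CRT: x ≡ 19 (mod 43), x ≡ 32 (mod 37), x ≡ 36 (mod 53) ⇒ x ≡ 47577 (mod 84323).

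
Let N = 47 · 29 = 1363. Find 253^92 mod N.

Mod 47: 253 ≡ 18; since 46 | 92, by Fermat 18^92 ≡ 1 (mod 47).
Mod 29: 253 ≡ 21; by Fermat, exponent reduces to 92 mod 28 = 8; 21^8 ≡ 20 (mod 29).
Combine by CRT: x ≡ 1 (mod 47), x ≡ 20 (mod 29) ⇒ x ≡ 1035 (mod 1363).

1035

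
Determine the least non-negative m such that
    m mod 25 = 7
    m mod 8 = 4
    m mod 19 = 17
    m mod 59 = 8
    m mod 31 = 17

3966932

Combine the congruences pairwise.
From m ≡ 7 (mod 25) write m = 7 + 25t. Substituting into m ≡ 4 (mod 8) gives 25t ≡ 5 (mod 8), and since 1⁻¹ ≡ 1 (mod 8), t ≡ 5. Hence m ≡ 7 + 25·5 = 132 (mod 200).
From m ≡ 132 (mod 200) write m = 132 + 200t. Substituting into m ≡ 17 (mod 19) gives 200t ≡ 18 (mod 19), and since 10⁻¹ ≡ 2 (mod 19), t ≡ 17. Hence m ≡ 132 + 200·17 = 3532 (mod 3800).
From m ≡ 3532 (mod 3800) write m = 3532 + 3800t. Substituting into m ≡ 8 (mod 59) gives 3800t ≡ 16 (mod 59), and since 24⁻¹ ≡ 32 (mod 59), t ≡ 40. Hence m ≡ 3532 + 3800·40 = 155532 (mod 224200).
From m ≡ 155532 (mod 224200) write m = 155532 + 224200t. Substituting into m ≡ 17 (mod 31) gives 224200t ≡ 12 (mod 31), and since 8⁻¹ ≡ 4 (mod 31), t ≡ 17. Hence m ≡ 155532 + 224200·17 = 3966932 (mod 6950200).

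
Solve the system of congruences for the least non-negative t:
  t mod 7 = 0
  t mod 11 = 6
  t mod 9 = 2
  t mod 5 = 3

Combine the congruences pairwise.
From t ≡ 0 (mod 7) write t = 0 + 7s. Substituting into t ≡ 6 (mod 11) gives 7s ≡ 6 (mod 11), and since 7⁻¹ ≡ 8 (mod 11), s ≡ 4. Hence t ≡ 0 + 7·4 = 28 (mod 77).
From t ≡ 28 (mod 77) write t = 28 + 77s. Substituting into t ≡ 2 (mod 9) gives 77s ≡ 1 (mod 9), and since 5⁻¹ ≡ 2 (mod 9), s ≡ 2. Hence t ≡ 28 + 77·2 = 182 (mod 693).
From t ≡ 182 (mod 693) write t = 182 + 693s. Substituting into t ≡ 3 (mod 5) gives 693s ≡ 1 (mod 5), and since 3⁻¹ ≡ 2 (mod 5), s ≡ 2. Hence t ≡ 182 + 693·2 = 1568 (mod 3465).

1568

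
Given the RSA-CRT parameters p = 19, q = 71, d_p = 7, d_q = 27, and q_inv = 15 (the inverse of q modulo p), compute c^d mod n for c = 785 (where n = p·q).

237

m₁ = c^(d_p) mod p: c ≡ 6 (mod 19), and 6^7 mod 19 = 9.
m₂ = c^(d_q) mod q: c ≡ 4 (mod 71), and 4^27 mod 71 = 24.
h = q_inv·(m₁ − m₂) mod p = 15·(9 − 24) mod 19 = 3.
m = m₂ + h·q = 24 + 3·71 = 237.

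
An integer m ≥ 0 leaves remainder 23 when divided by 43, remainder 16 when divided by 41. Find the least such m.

Combine the congruences pairwise.
From m ≡ 23 (mod 43) write m = 23 + 43t. Substituting into m ≡ 16 (mod 41) gives 43t ≡ 34 (mod 41), and since 2⁻¹ ≡ 21 (mod 41), t ≡ 17. Hence m ≡ 23 + 43·17 = 754 (mod 1763).

754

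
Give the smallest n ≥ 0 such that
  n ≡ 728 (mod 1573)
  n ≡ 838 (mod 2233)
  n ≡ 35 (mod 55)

266565

gcd(1573, 2233) = 11 and 11 | (838 − 728), so the pair is consistent; merging gives n ≡ 266565 (mod 319319), where 319319 = lcm(1573, 2233).
gcd(319319, 55) = 11 and 11 | (35 − 266565), so the pair is consistent; merging gives n ≡ 266565 (mod 1596595), where 1596595 = lcm(319319, 55).
The solution is unique modulo lcm(1573, 2233, 55) = 1596595.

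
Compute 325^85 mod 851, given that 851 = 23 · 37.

Mod 23: 325 ≡ 3; by Fermat, exponent reduces to 85 mod 22 = 19; 3^19 ≡ 6 (mod 23).
Mod 37: 325 ≡ 29; by Fermat, exponent reduces to 85 mod 36 = 13; 29^13 ≡ 29 (mod 37).
Combine by CRT: x ≡ 6 (mod 23), x ≡ 29 (mod 37) ⇒ x ≡ 29 (mod 851).

29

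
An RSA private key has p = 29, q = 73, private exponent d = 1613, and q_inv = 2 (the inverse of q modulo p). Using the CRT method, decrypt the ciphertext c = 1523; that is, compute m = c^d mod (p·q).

1178

d_p = d mod (p−1) = 1613 mod 28 = 17; d_q = d mod (q−1) = 29.
m₁ = c^(d_p) mod p: c ≡ 15 (mod 29), and 15^17 mod 29 = 18.
m₂ = c^(d_q) mod q: c ≡ 63 (mod 73), and 63^29 mod 73 = 10.
h = q_inv·(m₁ − m₂) mod p = 2·(18 − 10) mod 29 = 16.
m = m₂ + h·q = 10 + 16·73 = 1178.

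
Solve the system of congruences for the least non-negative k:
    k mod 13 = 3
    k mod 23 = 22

From k ≡ 3 (mod 13) write k = 3 + 13t. Substituting into k ≡ 22 (mod 23) gives 13t ≡ 19 (mod 23), and since 13⁻¹ ≡ 16 (mod 23), t ≡ 5. Hence k ≡ 3 + 13·5 = 68 (mod 299).

68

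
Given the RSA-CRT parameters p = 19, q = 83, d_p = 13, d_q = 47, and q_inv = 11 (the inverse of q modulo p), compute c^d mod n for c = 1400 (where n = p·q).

m₁ = c^(d_p) mod p: c ≡ 13 (mod 19), and 13^13 mod 19 = 15.
m₂ = c^(d_q) mod q: c ≡ 72 (mod 83), and 72^47 mod 83 = 74.
h = q_inv·(m₁ − m₂) mod p = 11·(15 − 74) mod 19 = 16.
m = m₂ + h·q = 74 + 16·83 = 1402.

1402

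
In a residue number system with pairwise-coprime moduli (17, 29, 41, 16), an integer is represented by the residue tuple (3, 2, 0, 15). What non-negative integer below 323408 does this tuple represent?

The moduli are pairwise coprime; N = 17·29·41·16 = 323408.
N/17 = 19024; 19024 ≡ 1 (mod 17), inverse 1.
N/29 = 11152; 11152 ≡ 16 (mod 29); 16·20 ≡ 1, so inverse 20.
N/41 = 7888; 7888 ≡ 16 (mod 41); 16·18 ≡ 1, so inverse 18.
N/16 = 20213; 20213 ≡ 5 (mod 16); 5·13 ≡ 1, so inverse 13.
x ≡ 3·19024·1 + 2·11152·20 + 0·7888·18 + 15·20213·13 = 4444687.
4444687 mod 323408 = 240383.

240383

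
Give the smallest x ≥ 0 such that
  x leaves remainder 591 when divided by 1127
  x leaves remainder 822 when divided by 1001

Combine the congruences pairwise.
gcd(1127, 1001) = 7 and 7 | (822 − 591), so the pair is consistent; merging gives x ≡ 136958 (mod 161161), where 161161 = lcm(1127, 1001).
The solution is unique modulo lcm(1127, 1001) = 161161.

136958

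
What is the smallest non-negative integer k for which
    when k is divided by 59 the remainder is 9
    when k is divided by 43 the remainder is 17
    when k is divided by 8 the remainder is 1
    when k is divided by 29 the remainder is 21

The moduli are pairwise coprime; N = 59·43·8·29 = 588584.
N/59 = 9976; 9976 ≡ 5 (mod 59); 5·12 ≡ 1, so inverse 12.
N/43 = 13688; 13688 ≡ 14 (mod 43); 14·40 ≡ 1, so inverse 40.
N/8 = 73573; 73573 ≡ 5 (mod 8); 5·5 ≡ 1, so inverse 5.
N/29 = 20296; 20296 ≡ 25 (mod 29); 25·7 ≡ 1, so inverse 7.
k ≡ 9·9976·12 + 17·13688·40 + 1·73573·5 + 21·20296·7 = 13736625.
13736625 mod 588584 = 199193.

199193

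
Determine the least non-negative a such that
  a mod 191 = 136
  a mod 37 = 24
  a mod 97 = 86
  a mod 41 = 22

Combine the congruences pairwise.
From a ≡ 136 (mod 191) write a = 136 + 191t. Substituting into a ≡ 24 (mod 37) gives 191t ≡ 36 (mod 37), and since 6⁻¹ ≡ 31 (mod 37), t ≡ 6. Hence a ≡ 136 + 191·6 = 1282 (mod 7067).
From a ≡ 1282 (mod 7067) write a = 1282 + 7067t. Substituting into a ≡ 86 (mod 97) gives 7067t ≡ 65 (mod 97), and since 83⁻¹ ≡ 90 (mod 97), t ≡ 30. Hence a ≡ 1282 + 7067·30 = 213292 (mod 685499).
From a ≡ 213292 (mod 685499) write a = 213292 + 685499t. Substituting into a ≡ 22 (mod 41) gives 685499t ≡ 12 (mod 41), and since 20⁻¹ ≡ 39 (mod 41), t ≡ 17. Hence a ≡ 213292 + 685499·17 = 11866775 (mod 28105459).

11866775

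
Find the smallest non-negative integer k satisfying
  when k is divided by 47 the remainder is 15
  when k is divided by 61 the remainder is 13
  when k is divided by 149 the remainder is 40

The moduli are pairwise coprime; N = 47·61·149 = 427183.
N/47 = 9089; 9089 ≡ 18 (mod 47); 18·34 ≡ 1, so inverse 34.
N/61 = 7003; 7003 ≡ 49 (mod 61); 49·5 ≡ 1, so inverse 5.
N/149 = 2867; 2867 ≡ 36 (mod 149); 36·29 ≡ 1, so inverse 29.
k ≡ 15·9089·34 + 13·7003·5 + 40·2867·29 = 8416305.
8416305 mod 427183 = 299828.

299828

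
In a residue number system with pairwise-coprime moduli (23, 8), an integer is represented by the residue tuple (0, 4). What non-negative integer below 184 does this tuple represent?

From x ≡ 0 (mod 23) write x = 0 + 23t. Substituting into x ≡ 4 (mod 8) gives 23t ≡ 4 (mod 8), and since 7⁻¹ ≡ 7 (mod 8), t ≡ 4. Hence x ≡ 0 + 23·4 = 92 (mod 184).

92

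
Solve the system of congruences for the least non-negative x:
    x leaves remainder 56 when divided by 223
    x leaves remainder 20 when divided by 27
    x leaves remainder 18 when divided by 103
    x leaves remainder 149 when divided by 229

59310920

The moduli are pairwise coprime; N = 223·27·103·229 = 142017327.
N/223 = 636849; 636849 ≡ 184 (mod 223); 184·40 ≡ 1, so inverse 40.
N/27 = 5259901; 5259901 ≡ 4 (mod 27); 4·7 ≡ 1, so inverse 7.
N/103 = 1378809; 1378809 ≡ 51 (mod 103); 51·101 ≡ 1, so inverse 101.
N/229 = 620163; 620163 ≡ 31 (mod 229); 31·133 ≡ 1, so inverse 133.
x ≡ 56·636849·40 + 20·5259901·7 + 18·1378809·101 + 149·620163·133 = 16959372833.
16959372833 mod 142017327 = 59310920.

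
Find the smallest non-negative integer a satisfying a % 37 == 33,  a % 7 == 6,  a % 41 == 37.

3030

The moduli are pairwise coprime; N = 37·7·41 = 10619.
N/37 = 287; 287 ≡ 28 (mod 37); 28·4 ≡ 1, so inverse 4.
N/7 = 1517; 1517 ≡ 5 (mod 7); 5·3 ≡ 1, so inverse 3.
N/41 = 259; 259 ≡ 13 (mod 41); 13·19 ≡ 1, so inverse 19.
a ≡ 33·287·4 + 6·1517·3 + 37·259·19 = 247267.
247267 mod 10619 = 3030.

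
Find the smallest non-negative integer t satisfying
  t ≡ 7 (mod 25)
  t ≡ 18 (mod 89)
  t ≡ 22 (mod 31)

46832

The moduli are pairwise coprime; N = 25·89·31 = 68975.
N/25 = 2759; 2759 ≡ 9 (mod 25); 9·14 ≡ 1, so inverse 14.
N/89 = 775; 775 ≡ 63 (mod 89); 63·65 ≡ 1, so inverse 65.
N/31 = 2225; 2225 ≡ 24 (mod 31); 24·22 ≡ 1, so inverse 22.
t ≡ 7·2759·14 + 18·775·65 + 22·2225·22 = 2254032.
2254032 mod 68975 = 46832.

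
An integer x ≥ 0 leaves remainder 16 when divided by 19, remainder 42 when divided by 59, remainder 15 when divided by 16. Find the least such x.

3759

Combine the congruences pairwise.
From x ≡ 16 (mod 19) write x = 16 + 19t. Substituting into x ≡ 42 (mod 59) gives 19t ≡ 26 (mod 59), and since 19⁻¹ ≡ 28 (mod 59), t ≡ 20. Hence x ≡ 16 + 19·20 = 396 (mod 1121).
From x ≡ 396 (mod 1121) write x = 396 + 1121t. Substituting into x ≡ 15 (mod 16) gives 1121t ≡ 3 (mod 16), and since 1⁻¹ ≡ 1 (mod 16), t ≡ 3. Hence x ≡ 396 + 1121·3 = 3759 (mod 17936).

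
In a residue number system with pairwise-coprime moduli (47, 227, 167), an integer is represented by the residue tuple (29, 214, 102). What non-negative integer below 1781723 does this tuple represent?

The moduli are pairwise coprime; N = 47·227·167 = 1781723.
N/47 = 37909; 37909 ≡ 27 (mod 47); 27·7 ≡ 1, so inverse 7.
N/227 = 7849; 7849 ≡ 131 (mod 227); 131·26 ≡ 1, so inverse 26.
N/167 = 10669; 10669 ≡ 148 (mod 167); 148·123 ≡ 1, so inverse 123.
x ≡ 29·37909·7 + 214·7849·26 + 102·10669·123 = 185220637.
185220637 mod 1781723 = 1703168.

1703168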